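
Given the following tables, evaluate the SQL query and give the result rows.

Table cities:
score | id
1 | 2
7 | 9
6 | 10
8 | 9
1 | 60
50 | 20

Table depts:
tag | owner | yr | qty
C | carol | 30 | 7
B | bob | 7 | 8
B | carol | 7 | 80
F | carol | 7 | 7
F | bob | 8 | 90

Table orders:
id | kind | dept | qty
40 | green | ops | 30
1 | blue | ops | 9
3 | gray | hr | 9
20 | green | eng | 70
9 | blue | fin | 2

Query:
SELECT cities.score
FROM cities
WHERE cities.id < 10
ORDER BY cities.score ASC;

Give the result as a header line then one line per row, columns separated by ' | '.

== RESULT ==
cities.score
1
7
8

Derivation:
After WHERE (3 rows):
cities.score | cities.id
1 | 2
7 | 9
8 | 9
After SELECT (3 rows):
cities.score
1
7
8
After ORDER BY (3 rows):
cities.score
1
7
8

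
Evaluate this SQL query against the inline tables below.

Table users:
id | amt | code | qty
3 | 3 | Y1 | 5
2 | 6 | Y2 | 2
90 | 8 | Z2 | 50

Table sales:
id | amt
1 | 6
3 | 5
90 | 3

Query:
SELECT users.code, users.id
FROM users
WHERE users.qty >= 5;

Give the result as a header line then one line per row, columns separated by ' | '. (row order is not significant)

After WHERE (2 rows):
users.id | users.amt | users.code | users.qty
3 | 3 | Y1 | 5
90 | 8 | Z2 | 50
After SELECT (2 rows):
users.code | users.id
Y1 | 3
Z2 | 90

== RESULT ==
users.code | users.id
Y1 | 3
Z2 | 90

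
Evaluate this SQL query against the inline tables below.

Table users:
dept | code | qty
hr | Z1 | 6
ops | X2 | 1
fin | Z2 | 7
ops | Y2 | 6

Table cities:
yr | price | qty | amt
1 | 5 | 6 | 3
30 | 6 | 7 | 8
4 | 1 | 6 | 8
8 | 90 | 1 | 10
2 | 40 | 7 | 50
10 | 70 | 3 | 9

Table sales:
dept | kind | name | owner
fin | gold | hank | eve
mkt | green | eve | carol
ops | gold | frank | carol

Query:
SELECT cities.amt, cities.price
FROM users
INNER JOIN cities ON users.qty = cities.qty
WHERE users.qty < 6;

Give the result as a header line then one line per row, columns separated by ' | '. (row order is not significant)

After JOIN cities (7 rows):
users.dept | users.code | users.qty | cities.yr | cities.price | cities.qty | cities.amt
hr | Z1 | 6 | 1 | 5 | 6 | 3
hr | Z1 | 6 | 4 | 1 | 6 | 8
ops | X2 | 1 | 8 | 90 | 1 | 10
fin | Z2 | 7 | 30 | 6 | 7 | 8
fin | Z2 | 7 | 2 | 40 | 7 | 50
ops | Y2 | 6 | 1 | 5 | 6 | 3
ops | Y2 | 6 | 4 | 1 | 6 | 8
After WHERE (1 rows):
users.dept | users.code | users.qty | cities.yr | cities.price | cities.qty | cities.amt
ops | X2 | 1 | 8 | 90 | 1 | 10
After SELECT (1 rows):
cities.amt | cities.price
10 | 90

== RESULT ==
cities.amt | cities.price
10 | 90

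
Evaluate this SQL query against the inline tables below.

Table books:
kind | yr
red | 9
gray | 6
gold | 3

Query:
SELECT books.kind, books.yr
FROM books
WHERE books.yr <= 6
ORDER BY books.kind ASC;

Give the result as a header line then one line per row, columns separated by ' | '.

== RESULT ==
books.kind | books.yr
gold | 3
gray | 6

Derivation:
After WHERE (2 rows):
books.kind | books.yr
gray | 6
gold | 3
After SELECT (2 rows):
books.kind | books.yr
gray | 6
gold | 3
After ORDER BY (2 rows):
books.kind | books.yr
gold | 3
gray | 6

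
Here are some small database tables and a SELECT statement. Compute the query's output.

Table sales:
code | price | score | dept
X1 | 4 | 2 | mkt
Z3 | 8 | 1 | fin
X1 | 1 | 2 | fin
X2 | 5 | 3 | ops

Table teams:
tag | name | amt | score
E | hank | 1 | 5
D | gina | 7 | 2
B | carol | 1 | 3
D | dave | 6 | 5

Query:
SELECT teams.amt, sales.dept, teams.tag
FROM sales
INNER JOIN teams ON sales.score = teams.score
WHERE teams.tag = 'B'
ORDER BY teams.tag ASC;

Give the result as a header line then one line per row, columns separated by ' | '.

== RESULT ==
teams.amt | sales.dept | teams.tag
1 | ops | B

Derivation:
After JOIN teams (3 rows):
sales.code | sales.price | sales.score | sales.dept | teams.tag | teams.name | teams.amt | teams.score
X1 | 4 | 2 | mkt | D | gina | 7 | 2
X1 | 1 | 2 | fin | D | gina | 7 | 2
X2 | 5 | 3 | ops | B | carol | 1 | 3
After WHERE (1 rows):
sales.code | sales.price | sales.score | sales.dept | teams.tag | teams.name | teams.amt | teams.score
X2 | 5 | 3 | ops | B | carol | 1 | 3
After SELECT (1 rows):
teams.amt | sales.dept | teams.tag
1 | ops | B
After ORDER BY (1 rows):
teams.amt | sales.dept | teams.tag
1 | ops | B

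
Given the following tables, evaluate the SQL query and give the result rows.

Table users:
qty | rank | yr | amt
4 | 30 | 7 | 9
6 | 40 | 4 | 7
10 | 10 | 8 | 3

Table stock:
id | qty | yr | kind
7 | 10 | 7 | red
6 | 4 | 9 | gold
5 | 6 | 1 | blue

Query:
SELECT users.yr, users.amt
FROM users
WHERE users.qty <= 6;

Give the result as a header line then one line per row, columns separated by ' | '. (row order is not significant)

After WHERE (2 rows):
users.qty | users.rank | users.yr | users.amt
4 | 30 | 7 | 9
6 | 40 | 4 | 7
After SELECT (2 rows):
users.yr | users.amt
7 | 9
4 | 7

== RESULT ==
users.yr | users.amt
7 | 9
4 | 7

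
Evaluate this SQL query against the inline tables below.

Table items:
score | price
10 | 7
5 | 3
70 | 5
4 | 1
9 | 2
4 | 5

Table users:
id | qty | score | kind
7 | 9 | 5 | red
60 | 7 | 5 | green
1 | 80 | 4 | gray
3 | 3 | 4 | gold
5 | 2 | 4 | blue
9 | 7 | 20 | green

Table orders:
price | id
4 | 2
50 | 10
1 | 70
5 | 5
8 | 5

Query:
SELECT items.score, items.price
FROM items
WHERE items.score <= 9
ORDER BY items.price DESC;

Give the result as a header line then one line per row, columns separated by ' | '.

After WHERE (4 rows):
items.score | items.price
5 | 3
4 | 1
9 | 2
4 | 5
After SELECT (4 rows):
items.score | items.price
5 | 3
4 | 1
9 | 2
4 | 5
After ORDER BY (4 rows):
items.score | items.price
4 | 5
5 | 3
9 | 2
4 | 1

== RESULT ==
items.score | items.price
4 | 5
5 | 3
9 | 2
4 | 1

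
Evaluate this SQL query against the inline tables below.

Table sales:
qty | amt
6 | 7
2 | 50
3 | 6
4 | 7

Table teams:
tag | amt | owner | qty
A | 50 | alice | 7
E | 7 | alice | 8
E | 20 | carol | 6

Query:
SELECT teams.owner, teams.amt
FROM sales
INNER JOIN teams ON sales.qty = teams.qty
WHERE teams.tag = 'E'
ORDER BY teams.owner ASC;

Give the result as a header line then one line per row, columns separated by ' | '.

== RESULT ==
teams.owner | teams.amt
carol | 20

Derivation:
After JOIN teams (1 rows):
sales.qty | sales.amt | teams.tag | teams.amt | teams.owner | teams.qty
6 | 7 | E | 20 | carol | 6
After WHERE (1 rows):
sales.qty | sales.amt | teams.tag | teams.amt | teams.owner | teams.qty
6 | 7 | E | 20 | carol | 6
After SELECT (1 rows):
teams.owner | teams.amt
carol | 20
After ORDER BY (1 rows):
teams.owner | teams.amt
carol | 20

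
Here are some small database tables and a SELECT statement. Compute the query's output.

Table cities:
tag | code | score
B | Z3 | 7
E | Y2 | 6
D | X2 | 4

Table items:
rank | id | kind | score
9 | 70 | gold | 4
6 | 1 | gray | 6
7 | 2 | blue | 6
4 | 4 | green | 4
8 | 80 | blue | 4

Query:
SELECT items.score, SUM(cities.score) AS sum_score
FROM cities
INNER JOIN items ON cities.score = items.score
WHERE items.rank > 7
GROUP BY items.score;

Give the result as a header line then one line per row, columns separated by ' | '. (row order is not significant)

After JOIN items (5 rows):
cities.tag | cities.code | cities.score | items.rank | items.id | items.kind | items.score
E | Y2 | 6 | 6 | 1 | gray | 6
E | Y2 | 6 | 7 | 2 | blue | 6
D | X2 | 4 | 9 | 70 | gold | 4
D | X2 | 4 | 4 | 4 | green | 4
D | X2 | 4 | 8 | 80 | blue | 4
After WHERE (2 rows):
cities.tag | cities.code | cities.score | items.rank | items.id | items.kind | items.score
D | X2 | 4 | 9 | 70 | gold | 4
D | X2 | 4 | 8 | 80 | blue | 4
After GROUP BY (1 rows):
items.score | sum_score
4 | 8

== RESULT ==
items.score | sum_score
4 | 8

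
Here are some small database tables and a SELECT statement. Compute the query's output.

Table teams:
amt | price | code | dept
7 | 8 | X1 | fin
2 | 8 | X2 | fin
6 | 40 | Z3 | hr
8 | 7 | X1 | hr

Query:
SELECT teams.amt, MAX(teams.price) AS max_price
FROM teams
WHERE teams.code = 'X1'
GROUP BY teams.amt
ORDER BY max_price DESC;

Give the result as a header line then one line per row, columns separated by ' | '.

== RESULT ==
teams.amt | max_price
7 | 8
8 | 7

Derivation:
After WHERE (2 rows):
teams.amt | teams.price | teams.code | teams.dept
7 | 8 | X1 | fin
8 | 7 | X1 | hr
After GROUP BY (2 rows):
teams.amt | max_price
7 | 8
8 | 7
After ORDER BY (2 rows):
teams.amt | max_price
7 | 8
8 | 7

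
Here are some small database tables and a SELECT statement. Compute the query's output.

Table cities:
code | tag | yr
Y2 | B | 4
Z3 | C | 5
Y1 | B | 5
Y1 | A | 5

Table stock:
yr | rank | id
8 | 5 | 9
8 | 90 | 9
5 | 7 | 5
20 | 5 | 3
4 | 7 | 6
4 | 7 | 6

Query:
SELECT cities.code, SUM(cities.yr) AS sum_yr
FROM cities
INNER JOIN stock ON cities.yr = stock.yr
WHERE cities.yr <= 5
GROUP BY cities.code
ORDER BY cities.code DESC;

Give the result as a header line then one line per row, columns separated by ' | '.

After JOIN stock (5 rows):
cities.code | cities.tag | cities.yr | stock.yr | stock.rank | stock.id
Y2 | B | 4 | 4 | 7 | 6
Y2 | B | 4 | 4 | 7 | 6
Z3 | C | 5 | 5 | 7 | 5
Y1 | B | 5 | 5 | 7 | 5
Y1 | A | 5 | 5 | 7 | 5
After WHERE (5 rows):
cities.code | cities.tag | cities.yr | stock.yr | stock.rank | stock.id
Y2 | B | 4 | 4 | 7 | 6
Y2 | B | 4 | 4 | 7 | 6
Z3 | C | 5 | 5 | 7 | 5
Y1 | B | 5 | 5 | 7 | 5
Y1 | A | 5 | 5 | 7 | 5
After GROUP BY (3 rows):
cities.code | sum_yr
Y2 | 8
Z3 | 5
Y1 | 10
After ORDER BY (3 rows):
cities.code | sum_yr
Z3 | 5
Y2 | 8
Y1 | 10

== RESULT ==
cities.code | sum_yr
Z3 | 5
Y2 | 8
Y1 | 10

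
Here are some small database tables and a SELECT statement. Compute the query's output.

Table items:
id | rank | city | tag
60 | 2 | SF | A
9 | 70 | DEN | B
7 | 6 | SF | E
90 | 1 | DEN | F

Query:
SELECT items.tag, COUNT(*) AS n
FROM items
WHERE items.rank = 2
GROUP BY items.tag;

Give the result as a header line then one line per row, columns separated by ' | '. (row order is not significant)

== RESULT ==
items.tag | n
A | 1

Derivation:
After WHERE (1 rows):
items.id | items.rank | items.city | items.tag
60 | 2 | SF | A
After GROUP BY (1 rows):
items.tag | n
A | 1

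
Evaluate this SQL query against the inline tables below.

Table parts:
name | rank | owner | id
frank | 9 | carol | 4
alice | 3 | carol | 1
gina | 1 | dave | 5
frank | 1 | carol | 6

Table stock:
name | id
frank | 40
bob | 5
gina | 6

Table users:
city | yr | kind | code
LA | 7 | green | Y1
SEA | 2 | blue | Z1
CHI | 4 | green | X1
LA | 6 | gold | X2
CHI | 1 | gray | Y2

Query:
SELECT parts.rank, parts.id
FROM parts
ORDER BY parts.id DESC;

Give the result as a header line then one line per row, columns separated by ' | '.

== RESULT ==
parts.rank | parts.id
1 | 6
1 | 5
9 | 4
3 | 1

Derivation:
After SELECT (4 rows):
parts.rank | parts.id
9 | 4
3 | 1
1 | 5
1 | 6
After ORDER BY (4 rows):
parts.rank | parts.id
1 | 6
1 | 5
9 | 4
3 | 1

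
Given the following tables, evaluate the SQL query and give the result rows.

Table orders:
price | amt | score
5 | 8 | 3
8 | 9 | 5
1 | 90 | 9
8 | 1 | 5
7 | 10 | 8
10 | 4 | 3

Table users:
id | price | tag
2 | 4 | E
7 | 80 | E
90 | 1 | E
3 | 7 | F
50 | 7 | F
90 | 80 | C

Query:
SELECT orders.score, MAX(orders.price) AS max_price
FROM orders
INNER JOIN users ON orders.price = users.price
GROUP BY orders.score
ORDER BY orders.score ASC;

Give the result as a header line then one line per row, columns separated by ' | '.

== RESULT ==
orders.score | max_price
8 | 7
9 | 1

Derivation:
After JOIN users (3 rows):
orders.price | orders.amt | orders.score | users.id | users.price | users.tag
1 | 90 | 9 | 90 | 1 | E
7 | 10 | 8 | 3 | 7 | F
7 | 10 | 8 | 50 | 7 | F
After GROUP BY (2 rows):
orders.score | max_price
9 | 1
8 | 7
After ORDER BY (2 rows):
orders.score | max_price
8 | 7
9 | 1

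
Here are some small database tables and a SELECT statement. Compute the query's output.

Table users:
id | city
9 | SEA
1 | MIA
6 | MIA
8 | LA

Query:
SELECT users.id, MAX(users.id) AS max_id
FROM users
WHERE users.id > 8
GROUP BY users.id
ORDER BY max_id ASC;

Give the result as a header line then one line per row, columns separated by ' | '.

After WHERE (1 rows):
users.id | users.city
9 | SEA
After GROUP BY (1 rows):
users.id | max_id
9 | 9
After ORDER BY (1 rows):
users.id | max_id
9 | 9

== RESULT ==
users.id | max_id
9 | 9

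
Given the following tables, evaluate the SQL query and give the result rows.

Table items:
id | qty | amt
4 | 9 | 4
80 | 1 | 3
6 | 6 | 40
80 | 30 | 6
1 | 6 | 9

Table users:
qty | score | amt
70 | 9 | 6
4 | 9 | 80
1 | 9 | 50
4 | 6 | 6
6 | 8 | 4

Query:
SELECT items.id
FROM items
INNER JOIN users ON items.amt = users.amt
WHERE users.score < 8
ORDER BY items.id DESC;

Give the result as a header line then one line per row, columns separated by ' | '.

After JOIN users (3 rows):
items.id | items.qty | items.amt | users.qty | users.score | users.amt
4 | 9 | 4 | 6 | 8 | 4
80 | 30 | 6 | 70 | 9 | 6
80 | 30 | 6 | 4 | 6 | 6
After WHERE (1 rows):
items.id | items.qty | items.amt | users.qty | users.score | users.amt
80 | 30 | 6 | 4 | 6 | 6
After SELECT (1 rows):
items.id
80
After ORDER BY (1 rows):
items.id
80

== RESULT ==
items.id
80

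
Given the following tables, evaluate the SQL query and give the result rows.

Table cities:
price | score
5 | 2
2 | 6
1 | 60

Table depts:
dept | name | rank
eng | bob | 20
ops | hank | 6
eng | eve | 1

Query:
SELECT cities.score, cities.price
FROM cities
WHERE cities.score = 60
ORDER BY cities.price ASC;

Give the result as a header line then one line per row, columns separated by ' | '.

== RESULT ==
cities.score | cities.price
60 | 1

Derivation:
After WHERE (1 rows):
cities.price | cities.score
1 | 60
After SELECT (1 rows):
cities.score | cities.price
60 | 1
After ORDER BY (1 rows):
cities.score | cities.price
60 | 1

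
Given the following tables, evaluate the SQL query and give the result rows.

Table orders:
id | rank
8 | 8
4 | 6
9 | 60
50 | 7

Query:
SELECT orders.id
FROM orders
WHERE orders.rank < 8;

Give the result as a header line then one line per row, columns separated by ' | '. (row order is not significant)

== RESULT ==
orders.id
4
50

Derivation:
After WHERE (2 rows):
orders.id | orders.rank
4 | 6
50 | 7
After SELECT (2 rows):
orders.id
4
50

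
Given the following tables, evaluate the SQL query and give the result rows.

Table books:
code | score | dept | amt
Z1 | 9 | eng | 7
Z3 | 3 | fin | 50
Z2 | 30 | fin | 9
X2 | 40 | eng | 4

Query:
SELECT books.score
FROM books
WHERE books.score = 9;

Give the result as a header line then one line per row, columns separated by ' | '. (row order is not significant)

== RESULT ==
books.score
9

Derivation:
After WHERE (1 rows):
books.code | books.score | books.dept | books.amt
Z1 | 9 | eng | 7
After SELECT (1 rows):
books.score
9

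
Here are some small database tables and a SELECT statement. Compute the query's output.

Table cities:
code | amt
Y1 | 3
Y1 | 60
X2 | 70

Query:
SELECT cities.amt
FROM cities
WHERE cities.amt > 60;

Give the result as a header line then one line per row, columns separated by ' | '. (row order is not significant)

After WHERE (1 rows):
cities.code | cities.amt
X2 | 70
After SELECT (1 rows):
cities.amt
70

== RESULT ==
cities.amt
70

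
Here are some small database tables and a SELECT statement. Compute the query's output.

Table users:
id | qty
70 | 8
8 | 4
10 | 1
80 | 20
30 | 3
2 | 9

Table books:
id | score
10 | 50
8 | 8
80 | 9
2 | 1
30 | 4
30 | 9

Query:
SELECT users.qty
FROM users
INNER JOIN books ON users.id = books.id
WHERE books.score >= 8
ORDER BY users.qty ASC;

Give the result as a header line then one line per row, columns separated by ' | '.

== RESULT ==
users.qty
1
3
4
20

Derivation:
After JOIN books (6 rows):
users.id | users.qty | books.id | books.score
8 | 4 | 8 | 8
10 | 1 | 10 | 50
80 | 20 | 80 | 9
30 | 3 | 30 | 4
30 | 3 | 30 | 9
2 | 9 | 2 | 1
After WHERE (4 rows):
users.id | users.qty | books.id | books.score
8 | 4 | 8 | 8
10 | 1 | 10 | 50
80 | 20 | 80 | 9
30 | 3 | 30 | 9
After SELECT (4 rows):
users.qty
4
1
20
3
After ORDER BY (4 rows):
users.qty
1
3
4
20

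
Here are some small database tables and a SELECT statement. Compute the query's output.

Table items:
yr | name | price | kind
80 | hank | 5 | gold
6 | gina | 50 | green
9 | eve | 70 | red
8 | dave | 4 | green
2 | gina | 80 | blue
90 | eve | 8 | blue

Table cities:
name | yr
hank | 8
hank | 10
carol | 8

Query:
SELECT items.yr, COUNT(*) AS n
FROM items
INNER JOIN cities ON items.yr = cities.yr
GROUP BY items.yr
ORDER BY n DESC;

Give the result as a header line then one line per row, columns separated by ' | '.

== RESULT ==
items.yr | n
8 | 2

Derivation:
After JOIN cities (2 rows):
items.yr | items.name | items.price | items.kind | cities.name | cities.yr
8 | dave | 4 | green | hank | 8
8 | dave | 4 | green | carol | 8
After GROUP BY (1 rows):
items.yr | n
8 | 2
After ORDER BY (1 rows):
items.yr | n
8 | 2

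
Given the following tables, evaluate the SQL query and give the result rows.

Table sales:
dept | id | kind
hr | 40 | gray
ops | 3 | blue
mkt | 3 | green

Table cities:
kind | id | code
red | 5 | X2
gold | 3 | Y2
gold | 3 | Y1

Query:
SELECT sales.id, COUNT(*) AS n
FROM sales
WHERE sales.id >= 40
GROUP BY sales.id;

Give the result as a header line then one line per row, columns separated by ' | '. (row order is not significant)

== RESULT ==
sales.id | n
40 | 1

Derivation:
After WHERE (1 rows):
sales.dept | sales.id | sales.kind
hr | 40 | gray
After GROUP BY (1 rows):
sales.id | n
40 | 1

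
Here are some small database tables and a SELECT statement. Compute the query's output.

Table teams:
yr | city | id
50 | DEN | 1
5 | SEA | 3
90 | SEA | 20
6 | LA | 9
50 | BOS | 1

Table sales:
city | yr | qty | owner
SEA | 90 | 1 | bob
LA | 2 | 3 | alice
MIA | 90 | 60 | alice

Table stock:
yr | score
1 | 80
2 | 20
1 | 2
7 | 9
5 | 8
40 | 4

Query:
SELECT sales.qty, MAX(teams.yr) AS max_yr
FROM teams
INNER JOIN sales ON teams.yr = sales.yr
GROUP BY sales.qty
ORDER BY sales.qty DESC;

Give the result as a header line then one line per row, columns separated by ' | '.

== RESULT ==
sales.qty | max_yr
60 | 90
1 | 90

Derivation:
After JOIN sales (2 rows):
teams.yr | teams.city | teams.id | sales.city | sales.yr | sales.qty | sales.owner
90 | SEA | 20 | SEA | 90 | 1 | bob
90 | SEA | 20 | MIA | 90 | 60 | alice
After GROUP BY (2 rows):
sales.qty | max_yr
1 | 90
60 | 90
After ORDER BY (2 rows):
sales.qty | max_yr
60 | 90
1 | 90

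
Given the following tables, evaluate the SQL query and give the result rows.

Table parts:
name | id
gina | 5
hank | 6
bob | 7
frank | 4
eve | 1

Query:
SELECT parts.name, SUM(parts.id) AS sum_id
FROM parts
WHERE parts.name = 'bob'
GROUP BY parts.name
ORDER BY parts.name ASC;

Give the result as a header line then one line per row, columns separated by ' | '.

== RESULT ==
parts.name | sum_id
bob | 7

Derivation:
After WHERE (1 rows):
parts.name | parts.id
bob | 7
After GROUP BY (1 rows):
parts.name | sum_id
bob | 7
After ORDER BY (1 rows):
parts.name | sum_id
bob | 7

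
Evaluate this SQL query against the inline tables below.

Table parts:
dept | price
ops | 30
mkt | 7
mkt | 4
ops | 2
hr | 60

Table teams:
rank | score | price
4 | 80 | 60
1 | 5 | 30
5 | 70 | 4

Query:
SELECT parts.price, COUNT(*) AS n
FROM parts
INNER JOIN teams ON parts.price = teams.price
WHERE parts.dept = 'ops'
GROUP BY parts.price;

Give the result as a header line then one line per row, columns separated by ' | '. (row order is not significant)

== RESULT ==
parts.price | n
30 | 1

Derivation:
After JOIN teams (3 rows):
parts.dept | parts.price | teams.rank | teams.score | teams.price
ops | 30 | 1 | 5 | 30
mkt | 4 | 5 | 70 | 4
hr | 60 | 4 | 80 | 60
After WHERE (1 rows):
parts.dept | parts.price | teams.rank | teams.score | teams.price
ops | 30 | 1 | 5 | 30
After GROUP BY (1 rows):
parts.price | n
30 | 1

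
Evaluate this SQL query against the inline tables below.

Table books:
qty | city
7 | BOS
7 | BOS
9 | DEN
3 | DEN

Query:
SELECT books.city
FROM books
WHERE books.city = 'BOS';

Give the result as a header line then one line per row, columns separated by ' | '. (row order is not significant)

== RESULT ==
books.city
BOS
BOS

Derivation:
After WHERE (2 rows):
books.qty | books.city
7 | BOS
7 | BOS
After SELECT (2 rows):
books.city
BOS
BOS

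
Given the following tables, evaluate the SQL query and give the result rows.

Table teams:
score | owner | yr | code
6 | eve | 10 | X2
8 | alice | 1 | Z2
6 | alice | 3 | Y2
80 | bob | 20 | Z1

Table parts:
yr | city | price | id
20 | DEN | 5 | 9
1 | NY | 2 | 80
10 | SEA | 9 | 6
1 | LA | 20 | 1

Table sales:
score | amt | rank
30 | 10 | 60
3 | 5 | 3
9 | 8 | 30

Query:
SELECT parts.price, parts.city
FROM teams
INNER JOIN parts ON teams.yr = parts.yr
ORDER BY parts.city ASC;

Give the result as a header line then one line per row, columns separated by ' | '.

After JOIN parts (4 rows):
teams.score | teams.owner | teams.yr | teams.code | parts.yr | parts.city | parts.price | parts.id
6 | eve | 10 | X2 | 10 | SEA | 9 | 6
8 | alice | 1 | Z2 | 1 | NY | 2 | 80
8 | alice | 1 | Z2 | 1 | LA | 20 | 1
80 | bob | 20 | Z1 | 20 | DEN | 5 | 9
After SELECT (4 rows):
parts.price | parts.city
9 | SEA
2 | NY
20 | LA
5 | DEN
After ORDER BY (4 rows):
parts.price | parts.city
5 | DEN
20 | LA
2 | NY
9 | SEA

== RESULT ==
parts.price | parts.city
5 | DEN
20 | LA
2 | NY
9 | SEA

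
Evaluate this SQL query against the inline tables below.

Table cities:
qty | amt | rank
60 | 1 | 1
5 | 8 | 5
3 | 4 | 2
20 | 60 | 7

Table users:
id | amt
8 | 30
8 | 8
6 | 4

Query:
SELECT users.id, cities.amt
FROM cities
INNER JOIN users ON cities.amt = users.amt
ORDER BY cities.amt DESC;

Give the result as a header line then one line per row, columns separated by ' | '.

After JOIN users (2 rows):
cities.qty | cities.amt | cities.rank | users.id | users.amt
5 | 8 | 5 | 8 | 8
3 | 4 | 2 | 6 | 4
After SELECT (2 rows):
users.id | cities.amt
8 | 8
6 | 4
After ORDER BY (2 rows):
users.id | cities.amt
8 | 8
6 | 4

== RESULT ==
users.id | cities.amt
8 | 8
6 | 4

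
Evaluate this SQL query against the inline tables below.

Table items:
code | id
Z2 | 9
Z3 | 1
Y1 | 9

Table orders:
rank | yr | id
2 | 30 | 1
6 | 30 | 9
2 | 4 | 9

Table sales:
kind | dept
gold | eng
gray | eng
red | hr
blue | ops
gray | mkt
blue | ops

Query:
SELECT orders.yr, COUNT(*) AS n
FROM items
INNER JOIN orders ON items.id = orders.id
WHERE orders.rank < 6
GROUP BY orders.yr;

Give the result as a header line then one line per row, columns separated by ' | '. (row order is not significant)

After JOIN orders (5 rows):
items.code | items.id | orders.rank | orders.yr | orders.id
Z2 | 9 | 6 | 30 | 9
Z2 | 9 | 2 | 4 | 9
Z3 | 1 | 2 | 30 | 1
Y1 | 9 | 6 | 30 | 9
Y1 | 9 | 2 | 4 | 9
After WHERE (3 rows):
items.code | items.id | orders.rank | orders.yr | orders.id
Z2 | 9 | 2 | 4 | 9
Z3 | 1 | 2 | 30 | 1
Y1 | 9 | 2 | 4 | 9
After GROUP BY (2 rows):
orders.yr | n
4 | 2
30 | 1

== RESULT ==
orders.yr | n
4 | 2
30 | 1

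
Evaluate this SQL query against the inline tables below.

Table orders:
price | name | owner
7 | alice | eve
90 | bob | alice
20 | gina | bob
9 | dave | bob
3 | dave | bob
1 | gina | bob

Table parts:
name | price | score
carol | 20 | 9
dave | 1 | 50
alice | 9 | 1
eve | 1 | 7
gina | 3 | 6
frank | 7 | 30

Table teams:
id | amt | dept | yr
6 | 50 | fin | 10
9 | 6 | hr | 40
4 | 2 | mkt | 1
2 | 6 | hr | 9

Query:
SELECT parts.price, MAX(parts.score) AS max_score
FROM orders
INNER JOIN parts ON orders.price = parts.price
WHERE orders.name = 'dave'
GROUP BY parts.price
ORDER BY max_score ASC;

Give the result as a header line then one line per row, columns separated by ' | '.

== RESULT ==
parts.price | max_score
9 | 1
3 | 6

Derivation:
After JOIN parts (6 rows):
orders.price | orders.name | orders.owner | parts.name | parts.price | parts.score
7 | alice | eve | frank | 7 | 30
20 | gina | bob | carol | 20 | 9
9 | dave | bob | alice | 9 | 1
3 | dave | bob | gina | 3 | 6
1 | gina | bob | dave | 1 | 50
1 | gina | bob | eve | 1 | 7
After WHERE (2 rows):
orders.price | orders.name | orders.owner | parts.name | parts.price | parts.score
9 | dave | bob | alice | 9 | 1
3 | dave | bob | gina | 3 | 6
After GROUP BY (2 rows):
parts.price | max_score
9 | 1
3 | 6
After ORDER BY (2 rows):
parts.price | max_score
9 | 1
3 | 6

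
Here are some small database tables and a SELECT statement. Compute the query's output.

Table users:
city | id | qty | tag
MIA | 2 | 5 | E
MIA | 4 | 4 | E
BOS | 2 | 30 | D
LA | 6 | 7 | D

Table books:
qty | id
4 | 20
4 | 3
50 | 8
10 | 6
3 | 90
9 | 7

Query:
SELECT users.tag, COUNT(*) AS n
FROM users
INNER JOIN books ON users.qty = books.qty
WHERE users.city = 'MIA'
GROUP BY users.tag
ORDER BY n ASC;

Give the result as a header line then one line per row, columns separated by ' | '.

== RESULT ==
users.tag | n
E | 2

Derivation:
After JOIN books (2 rows):
users.city | users.id | users.qty | users.tag | books.qty | books.id
MIA | 4 | 4 | E | 4 | 20
MIA | 4 | 4 | E | 4 | 3
After WHERE (2 rows):
users.city | users.id | users.qty | users.tag | books.qty | books.id
MIA | 4 | 4 | E | 4 | 20
MIA | 4 | 4 | E | 4 | 3
After GROUP BY (1 rows):
users.tag | n
E | 2
After ORDER BY (1 rows):
users.tag | n
E | 2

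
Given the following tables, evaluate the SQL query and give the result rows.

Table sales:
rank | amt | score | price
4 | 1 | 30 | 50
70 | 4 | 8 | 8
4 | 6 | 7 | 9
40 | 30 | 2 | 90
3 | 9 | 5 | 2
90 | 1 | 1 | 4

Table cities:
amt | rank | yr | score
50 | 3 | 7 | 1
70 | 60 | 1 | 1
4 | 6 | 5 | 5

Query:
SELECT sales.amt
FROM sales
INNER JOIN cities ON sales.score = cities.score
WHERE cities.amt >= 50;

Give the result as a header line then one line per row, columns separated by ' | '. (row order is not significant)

After JOIN cities (3 rows):
sales.rank | sales.amt | sales.score | sales.price | cities.amt | cities.rank | cities.yr | cities.score
3 | 9 | 5 | 2 | 4 | 6 | 5 | 5
90 | 1 | 1 | 4 | 50 | 3 | 7 | 1
90 | 1 | 1 | 4 | 70 | 60 | 1 | 1
After WHERE (2 rows):
sales.rank | sales.amt | sales.score | sales.price | cities.amt | cities.rank | cities.yr | cities.score
90 | 1 | 1 | 4 | 50 | 3 | 7 | 1
90 | 1 | 1 | 4 | 70 | 60 | 1 | 1
After SELECT (2 rows):
sales.amt
1
1

== RESULT ==
sales.amt
1
1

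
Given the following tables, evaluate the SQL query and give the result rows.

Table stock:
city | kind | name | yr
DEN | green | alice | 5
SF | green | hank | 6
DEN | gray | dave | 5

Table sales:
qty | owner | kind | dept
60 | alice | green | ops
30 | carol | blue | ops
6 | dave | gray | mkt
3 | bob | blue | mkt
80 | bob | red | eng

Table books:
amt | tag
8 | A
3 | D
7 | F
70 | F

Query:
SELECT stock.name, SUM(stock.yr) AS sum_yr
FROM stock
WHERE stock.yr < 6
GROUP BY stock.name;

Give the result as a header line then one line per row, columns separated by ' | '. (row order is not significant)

After WHERE (2 rows):
stock.city | stock.kind | stock.name | stock.yr
DEN | green | alice | 5
DEN | gray | dave | 5
After GROUP BY (2 rows):
stock.name | sum_yr
alice | 5
dave | 5

== RESULT ==
stock.name | sum_yr
alice | 5
dave | 5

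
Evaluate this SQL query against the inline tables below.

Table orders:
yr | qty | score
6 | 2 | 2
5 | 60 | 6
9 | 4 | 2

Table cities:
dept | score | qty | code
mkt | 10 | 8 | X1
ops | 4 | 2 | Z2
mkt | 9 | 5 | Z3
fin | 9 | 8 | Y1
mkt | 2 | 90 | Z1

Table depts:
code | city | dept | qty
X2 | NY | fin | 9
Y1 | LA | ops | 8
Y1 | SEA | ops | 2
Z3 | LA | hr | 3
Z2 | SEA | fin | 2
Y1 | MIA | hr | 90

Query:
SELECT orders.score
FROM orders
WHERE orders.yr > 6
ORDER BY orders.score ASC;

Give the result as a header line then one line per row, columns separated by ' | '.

After WHERE (1 rows):
orders.yr | orders.qty | orders.score
9 | 4 | 2
After SELECT (1 rows):
orders.score
2
After ORDER BY (1 rows):
orders.score
2

== RESULT ==
orders.score
2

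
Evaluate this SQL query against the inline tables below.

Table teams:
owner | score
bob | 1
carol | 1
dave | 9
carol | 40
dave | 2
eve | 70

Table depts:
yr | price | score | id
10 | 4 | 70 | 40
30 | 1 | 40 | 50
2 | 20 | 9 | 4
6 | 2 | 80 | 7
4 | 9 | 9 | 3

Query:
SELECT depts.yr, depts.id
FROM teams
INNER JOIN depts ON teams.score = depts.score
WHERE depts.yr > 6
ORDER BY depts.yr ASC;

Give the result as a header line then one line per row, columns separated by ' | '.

== RESULT ==
depts.yr | depts.id
10 | 40
30 | 50

Derivation:
After JOIN depts (4 rows):
teams.owner | teams.score | depts.yr | depts.price | depts.score | depts.id
dave | 9 | 2 | 20 | 9 | 4
dave | 9 | 4 | 9 | 9 | 3
carol | 40 | 30 | 1 | 40 | 50
eve | 70 | 10 | 4 | 70 | 40
After WHERE (2 rows):
teams.owner | teams.score | depts.yr | depts.price | depts.score | depts.id
carol | 40 | 30 | 1 | 40 | 50
eve | 70 | 10 | 4 | 70 | 40
After SELECT (2 rows):
depts.yr | depts.id
30 | 50
10 | 40
After ORDER BY (2 rows):
depts.yr | depts.id
10 | 40
30 | 50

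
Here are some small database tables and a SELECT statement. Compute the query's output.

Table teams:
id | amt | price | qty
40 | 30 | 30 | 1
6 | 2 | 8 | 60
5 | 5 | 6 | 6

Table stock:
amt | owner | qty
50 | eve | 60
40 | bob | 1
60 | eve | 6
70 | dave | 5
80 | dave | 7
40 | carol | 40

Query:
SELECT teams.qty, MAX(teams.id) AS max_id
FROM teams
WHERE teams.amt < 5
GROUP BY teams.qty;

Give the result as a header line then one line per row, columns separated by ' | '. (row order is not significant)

After WHERE (1 rows):
teams.id | teams.amt | teams.price | teams.qty
6 | 2 | 8 | 60
After GROUP BY (1 rows):
teams.qty | max_id
60 | 6

== RESULT ==
teams.qty | max_id
60 | 6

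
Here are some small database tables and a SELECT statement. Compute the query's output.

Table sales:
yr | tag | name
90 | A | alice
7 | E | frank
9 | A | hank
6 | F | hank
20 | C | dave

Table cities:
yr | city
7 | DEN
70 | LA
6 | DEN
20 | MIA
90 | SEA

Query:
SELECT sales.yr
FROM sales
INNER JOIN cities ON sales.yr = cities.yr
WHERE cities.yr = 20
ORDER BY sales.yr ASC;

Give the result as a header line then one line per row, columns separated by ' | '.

== RESULT ==
sales.yr
20

Derivation:
After JOIN cities (4 rows):
sales.yr | sales.tag | sales.name | cities.yr | cities.city
90 | A | alice | 90 | SEA
7 | E | frank | 7 | DEN
6 | F | hank | 6 | DEN
20 | C | dave | 20 | MIA
After WHERE (1 rows):
sales.yr | sales.tag | sales.name | cities.yr | cities.city
20 | C | dave | 20 | MIA
After SELECT (1 rows):
sales.yr
20
After ORDER BY (1 rows):
sales.yr
20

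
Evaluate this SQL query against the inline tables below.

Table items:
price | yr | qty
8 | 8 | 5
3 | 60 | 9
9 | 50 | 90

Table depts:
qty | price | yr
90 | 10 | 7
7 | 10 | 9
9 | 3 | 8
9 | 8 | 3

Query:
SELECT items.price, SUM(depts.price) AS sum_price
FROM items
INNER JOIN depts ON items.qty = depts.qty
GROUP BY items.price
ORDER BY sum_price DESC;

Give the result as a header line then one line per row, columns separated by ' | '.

After JOIN depts (3 rows):
items.price | items.yr | items.qty | depts.qty | depts.price | depts.yr
3 | 60 | 9 | 9 | 3 | 8
3 | 60 | 9 | 9 | 8 | 3
9 | 50 | 90 | 90 | 10 | 7
After GROUP BY (2 rows):
items.price | sum_price
3 | 11
9 | 10
After ORDER BY (2 rows):
items.price | sum_price
3 | 11
9 | 10

== RESULT ==
items.price | sum_price
3 | 11
9 | 10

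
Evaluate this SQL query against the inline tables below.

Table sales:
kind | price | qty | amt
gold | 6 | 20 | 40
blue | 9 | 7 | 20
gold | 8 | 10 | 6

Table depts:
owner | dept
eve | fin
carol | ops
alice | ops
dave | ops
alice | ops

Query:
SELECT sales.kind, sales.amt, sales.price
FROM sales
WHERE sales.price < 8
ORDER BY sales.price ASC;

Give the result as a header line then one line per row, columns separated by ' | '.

After WHERE (1 rows):
sales.kind | sales.price | sales.qty | sales.amt
gold | 6 | 20 | 40
After SELECT (1 rows):
sales.kind | sales.amt | sales.price
gold | 40 | 6
After ORDER BY (1 rows):
sales.kind | sales.amt | sales.price
gold | 40 | 6

== RESULT ==
sales.kind | sales.amt | sales.price
gold | 40 | 6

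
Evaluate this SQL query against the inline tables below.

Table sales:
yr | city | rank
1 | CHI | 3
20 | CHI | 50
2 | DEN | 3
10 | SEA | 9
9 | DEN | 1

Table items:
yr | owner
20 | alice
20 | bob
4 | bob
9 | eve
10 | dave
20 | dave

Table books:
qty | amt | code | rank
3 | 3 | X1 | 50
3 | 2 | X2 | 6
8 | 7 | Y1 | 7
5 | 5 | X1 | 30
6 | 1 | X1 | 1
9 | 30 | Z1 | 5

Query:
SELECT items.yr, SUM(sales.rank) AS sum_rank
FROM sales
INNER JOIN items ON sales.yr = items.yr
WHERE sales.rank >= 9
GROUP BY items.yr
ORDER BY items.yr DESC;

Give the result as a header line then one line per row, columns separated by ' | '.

== RESULT ==
items.yr | sum_rank
20 | 150
10 | 9

Derivation:
After JOIN items (5 rows):
sales.yr | sales.city | sales.rank | items.yr | items.owner
20 | CHI | 50 | 20 | alice
20 | CHI | 50 | 20 | bob
20 | CHI | 50 | 20 | dave
10 | SEA | 9 | 10 | dave
9 | DEN | 1 | 9 | eve
After WHERE (4 rows):
sales.yr | sales.city | sales.rank | items.yr | items.owner
20 | CHI | 50 | 20 | alice
20 | CHI | 50 | 20 | bob
20 | CHI | 50 | 20 | dave
10 | SEA | 9 | 10 | dave
After GROUP BY (2 rows):
items.yr | sum_rank
20 | 150
10 | 9
After ORDER BY (2 rows):
items.yr | sum_rank
20 | 150
10 | 9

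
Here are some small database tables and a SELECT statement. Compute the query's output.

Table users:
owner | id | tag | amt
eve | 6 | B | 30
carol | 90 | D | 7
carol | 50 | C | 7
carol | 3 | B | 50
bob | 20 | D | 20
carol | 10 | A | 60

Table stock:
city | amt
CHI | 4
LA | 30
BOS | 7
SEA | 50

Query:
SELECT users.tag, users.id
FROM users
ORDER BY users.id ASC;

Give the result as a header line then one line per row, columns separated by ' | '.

After SELECT (6 rows):
users.tag | users.id
B | 6
D | 90
C | 50
B | 3
D | 20
A | 10
After ORDER BY (6 rows):
users.tag | users.id
B | 3
B | 6
A | 10
D | 20
C | 50
D | 90

== RESULT ==
users.tag | users.id
B | 3
B | 6
A | 10
D | 20
C | 50
D | 90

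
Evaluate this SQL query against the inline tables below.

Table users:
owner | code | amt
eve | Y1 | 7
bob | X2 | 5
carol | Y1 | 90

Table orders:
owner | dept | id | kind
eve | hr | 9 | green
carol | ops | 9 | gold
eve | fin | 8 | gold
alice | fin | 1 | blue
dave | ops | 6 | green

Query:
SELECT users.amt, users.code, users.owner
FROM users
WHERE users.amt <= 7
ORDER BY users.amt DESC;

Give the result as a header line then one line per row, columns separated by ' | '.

== RESULT ==
users.amt | users.code | users.owner
7 | Y1 | eve
5 | X2 | bob

Derivation:
After WHERE (2 rows):
users.owner | users.code | users.amt
eve | Y1 | 7
bob | X2 | 5
After SELECT (2 rows):
users.amt | users.code | users.owner
7 | Y1 | eve
5 | X2 | bob
After ORDER BY (2 rows):
users.amt | users.code | users.owner
7 | Y1 | eve
5 | X2 | bob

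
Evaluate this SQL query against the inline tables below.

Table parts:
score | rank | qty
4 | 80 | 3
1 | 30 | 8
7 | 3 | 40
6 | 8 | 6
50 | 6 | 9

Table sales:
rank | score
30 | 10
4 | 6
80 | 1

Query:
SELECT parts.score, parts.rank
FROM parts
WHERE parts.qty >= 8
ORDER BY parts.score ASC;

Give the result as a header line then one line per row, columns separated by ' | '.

After WHERE (3 rows):
parts.score | parts.rank | parts.qty
1 | 30 | 8
7 | 3 | 40
50 | 6 | 9
After SELECT (3 rows):
parts.score | parts.rank
1 | 30
7 | 3
50 | 6
After ORDER BY (3 rows):
parts.score | parts.rank
1 | 30
7 | 3
50 | 6

== RESULT ==
parts.score | parts.rank
1 | 30
7 | 3
50 | 6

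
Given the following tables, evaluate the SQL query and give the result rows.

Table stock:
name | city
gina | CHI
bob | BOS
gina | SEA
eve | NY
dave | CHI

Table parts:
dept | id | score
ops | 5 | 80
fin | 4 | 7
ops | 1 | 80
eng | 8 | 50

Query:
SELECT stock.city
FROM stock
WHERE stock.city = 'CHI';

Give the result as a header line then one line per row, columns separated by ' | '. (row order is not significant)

After WHERE (2 rows):
stock.name | stock.city
gina | CHI
dave | CHI
After SELECT (2 rows):
stock.city
CHI
CHI

== RESULT ==
stock.city
CHI
CHI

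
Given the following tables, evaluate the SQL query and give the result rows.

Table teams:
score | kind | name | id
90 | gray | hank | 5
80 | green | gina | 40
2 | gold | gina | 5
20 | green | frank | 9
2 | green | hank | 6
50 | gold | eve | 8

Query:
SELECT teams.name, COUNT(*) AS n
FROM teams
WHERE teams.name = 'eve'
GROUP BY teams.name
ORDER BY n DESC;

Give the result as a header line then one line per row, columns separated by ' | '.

After WHERE (1 rows):
teams.score | teams.kind | teams.name | teams.id
50 | gold | eve | 8
After GROUP BY (1 rows):
teams.name | n
eve | 1
After ORDER BY (1 rows):
teams.name | n
eve | 1

== RESULT ==
teams.name | n
eve | 1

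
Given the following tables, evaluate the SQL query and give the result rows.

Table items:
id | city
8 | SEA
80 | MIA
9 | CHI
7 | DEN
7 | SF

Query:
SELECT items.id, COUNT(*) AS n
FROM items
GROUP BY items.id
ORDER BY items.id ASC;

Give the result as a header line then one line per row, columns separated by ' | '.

After GROUP BY (4 rows):
items.id | n
8 | 1
80 | 1
9 | 1
7 | 2
After ORDER BY (4 rows):
items.id | n
7 | 2
8 | 1
9 | 1
80 | 1

== RESULT ==
items.id | n
7 | 2
8 | 1
9 | 1
80 | 1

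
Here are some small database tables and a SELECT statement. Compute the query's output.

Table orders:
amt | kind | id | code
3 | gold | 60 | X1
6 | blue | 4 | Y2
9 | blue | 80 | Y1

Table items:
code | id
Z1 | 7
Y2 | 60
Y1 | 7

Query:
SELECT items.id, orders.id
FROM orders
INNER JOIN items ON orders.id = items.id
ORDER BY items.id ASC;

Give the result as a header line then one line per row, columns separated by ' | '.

After JOIN items (1 rows):
orders.amt | orders.kind | orders.id | orders.code | items.code | items.id
3 | gold | 60 | X1 | Y2 | 60
After SELECT (1 rows):
items.id | orders.id
60 | 60
After ORDER BY (1 rows):
items.id | orders.id
60 | 60

== RESULT ==
items.id | orders.id
60 | 60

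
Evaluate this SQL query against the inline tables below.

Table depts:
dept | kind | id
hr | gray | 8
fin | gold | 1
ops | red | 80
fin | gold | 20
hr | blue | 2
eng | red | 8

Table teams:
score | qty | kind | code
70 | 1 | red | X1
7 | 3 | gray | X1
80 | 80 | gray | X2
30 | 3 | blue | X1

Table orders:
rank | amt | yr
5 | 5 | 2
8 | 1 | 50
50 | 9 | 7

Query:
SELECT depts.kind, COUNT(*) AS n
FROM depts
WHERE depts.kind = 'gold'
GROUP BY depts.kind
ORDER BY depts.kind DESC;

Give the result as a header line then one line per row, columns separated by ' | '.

After WHERE (2 rows):
depts.dept | depts.kind | depts.id
fin | gold | 1
fin | gold | 20
After GROUP BY (1 rows):
depts.kind | n
gold | 2
After ORDER BY (1 rows):
depts.kind | n
gold | 2

== RESULT ==
depts.kind | n
gold | 2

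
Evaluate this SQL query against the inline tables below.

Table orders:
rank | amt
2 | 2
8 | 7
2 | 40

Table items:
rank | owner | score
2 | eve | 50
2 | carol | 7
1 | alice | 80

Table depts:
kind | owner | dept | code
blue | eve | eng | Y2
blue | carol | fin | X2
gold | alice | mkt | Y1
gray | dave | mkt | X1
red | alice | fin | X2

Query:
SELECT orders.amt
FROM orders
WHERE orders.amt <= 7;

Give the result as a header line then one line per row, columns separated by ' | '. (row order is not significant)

== RESULT ==
orders.amt
2
7

Derivation:
After WHERE (2 rows):
orders.rank | orders.amt
2 | 2
8 | 7
After SELECT (2 rows):
orders.amt
2
7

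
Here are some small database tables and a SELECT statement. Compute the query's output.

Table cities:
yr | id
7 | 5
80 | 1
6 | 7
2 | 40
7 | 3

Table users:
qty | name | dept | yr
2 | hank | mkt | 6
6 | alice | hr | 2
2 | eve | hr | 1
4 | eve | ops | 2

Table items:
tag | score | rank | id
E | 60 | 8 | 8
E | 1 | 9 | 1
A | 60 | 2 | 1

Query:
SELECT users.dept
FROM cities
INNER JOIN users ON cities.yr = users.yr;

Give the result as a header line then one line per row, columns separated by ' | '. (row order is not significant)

== RESULT ==
users.dept
mkt
hr
ops

Derivation:
After JOIN users (3 rows):
cities.yr | cities.id | users.qty | users.name | users.dept | users.yr
6 | 7 | 2 | hank | mkt | 6
2 | 40 | 6 | alice | hr | 2
2 | 40 | 4 | eve | ops | 2
After SELECT (3 rows):
users.dept
mkt
hr
ops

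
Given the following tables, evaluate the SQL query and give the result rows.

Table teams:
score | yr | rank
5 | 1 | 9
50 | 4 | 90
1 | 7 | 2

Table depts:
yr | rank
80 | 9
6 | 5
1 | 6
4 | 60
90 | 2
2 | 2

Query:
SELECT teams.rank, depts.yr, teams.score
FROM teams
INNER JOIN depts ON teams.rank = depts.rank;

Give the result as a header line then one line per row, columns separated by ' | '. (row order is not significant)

== RESULT ==
teams.rank | depts.yr | teams.score
9 | 80 | 5
2 | 90 | 1
2 | 2 | 1

Derivation:
After JOIN depts (3 rows):
teams.score | teams.yr | teams.rank | depts.yr | depts.rank
5 | 1 | 9 | 80 | 9
1 | 7 | 2 | 90 | 2
1 | 7 | 2 | 2 | 2
After SELECT (3 rows):
teams.rank | depts.yr | teams.score
9 | 80 | 5
2 | 90 | 1
2 | 2 | 1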